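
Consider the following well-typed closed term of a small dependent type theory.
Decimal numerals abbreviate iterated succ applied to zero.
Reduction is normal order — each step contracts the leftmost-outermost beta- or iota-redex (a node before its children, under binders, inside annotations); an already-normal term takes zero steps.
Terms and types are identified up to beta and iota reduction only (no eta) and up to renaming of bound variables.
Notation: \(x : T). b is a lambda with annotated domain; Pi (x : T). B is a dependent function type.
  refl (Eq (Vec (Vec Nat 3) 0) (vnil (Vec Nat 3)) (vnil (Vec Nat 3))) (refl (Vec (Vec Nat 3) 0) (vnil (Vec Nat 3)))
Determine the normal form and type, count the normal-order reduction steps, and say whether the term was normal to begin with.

reduced normal form:
  refl (Eq (Vec (Vec Nat 3) 0) (vnil (Vec Nat 3)) (vnil (Vec Nat 3))) (refl (Vec (Vec Nat 3) 0) (vnil (Vec Nat 3)))
type:
  Eq (Eq (Vec (Vec Nat 3) 0) (vnil (Vec Nat 3)) (vnil (Vec Nat 3))) (refl (Vec (Vec Nat 3) 0) (vnil (Vec Nat 3))) (refl (Vec (Vec Nat 3) 0) (vnil (Vec Nat 3)))
reduction steps (normal order): 0
started in normal form: yes


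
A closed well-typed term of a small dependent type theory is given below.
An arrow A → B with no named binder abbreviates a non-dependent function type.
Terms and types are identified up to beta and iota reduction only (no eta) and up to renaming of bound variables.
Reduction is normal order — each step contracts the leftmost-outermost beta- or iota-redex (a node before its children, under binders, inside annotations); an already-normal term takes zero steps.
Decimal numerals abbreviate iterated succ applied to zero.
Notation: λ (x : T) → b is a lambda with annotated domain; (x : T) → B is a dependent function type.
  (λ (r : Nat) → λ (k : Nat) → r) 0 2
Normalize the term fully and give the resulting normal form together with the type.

reduced normal form:
  0
the term's type:
  Nat
observation: normalization takes exactly 2 steps under the normal-order strategy.


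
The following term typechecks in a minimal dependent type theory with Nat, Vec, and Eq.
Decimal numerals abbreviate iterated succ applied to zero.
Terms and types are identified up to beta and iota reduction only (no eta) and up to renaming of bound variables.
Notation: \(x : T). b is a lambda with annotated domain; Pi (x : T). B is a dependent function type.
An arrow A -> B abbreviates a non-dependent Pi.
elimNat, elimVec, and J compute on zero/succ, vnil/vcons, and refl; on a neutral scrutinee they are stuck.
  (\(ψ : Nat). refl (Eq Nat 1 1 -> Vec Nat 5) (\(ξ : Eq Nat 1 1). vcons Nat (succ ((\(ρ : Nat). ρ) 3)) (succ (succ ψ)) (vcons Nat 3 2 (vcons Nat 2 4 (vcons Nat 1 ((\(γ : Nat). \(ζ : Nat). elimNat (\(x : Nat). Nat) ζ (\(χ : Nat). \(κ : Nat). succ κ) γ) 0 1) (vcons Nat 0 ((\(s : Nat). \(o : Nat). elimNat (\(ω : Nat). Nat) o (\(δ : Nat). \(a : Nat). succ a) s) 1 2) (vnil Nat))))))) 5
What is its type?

inferred type:
  Eq (Eq Nat 1 1 -> Vec Nat 5) (\(ψ : Eq Nat 1 1). vcons Nat 4 7 (vcons Nat 3 2 (vcons Nat 2 4 (vcons Nat 1 1 (vcons Nat 0 3 (vnil Nat)))))) (\(ξ : Eq Nat 1 1). vcons Nat 4 7 (vcons Nat 3 2 (vcons Nat 2 4 (vcons Nat 1 1 (vcons Nat 0 3 (vnil Nat))))))


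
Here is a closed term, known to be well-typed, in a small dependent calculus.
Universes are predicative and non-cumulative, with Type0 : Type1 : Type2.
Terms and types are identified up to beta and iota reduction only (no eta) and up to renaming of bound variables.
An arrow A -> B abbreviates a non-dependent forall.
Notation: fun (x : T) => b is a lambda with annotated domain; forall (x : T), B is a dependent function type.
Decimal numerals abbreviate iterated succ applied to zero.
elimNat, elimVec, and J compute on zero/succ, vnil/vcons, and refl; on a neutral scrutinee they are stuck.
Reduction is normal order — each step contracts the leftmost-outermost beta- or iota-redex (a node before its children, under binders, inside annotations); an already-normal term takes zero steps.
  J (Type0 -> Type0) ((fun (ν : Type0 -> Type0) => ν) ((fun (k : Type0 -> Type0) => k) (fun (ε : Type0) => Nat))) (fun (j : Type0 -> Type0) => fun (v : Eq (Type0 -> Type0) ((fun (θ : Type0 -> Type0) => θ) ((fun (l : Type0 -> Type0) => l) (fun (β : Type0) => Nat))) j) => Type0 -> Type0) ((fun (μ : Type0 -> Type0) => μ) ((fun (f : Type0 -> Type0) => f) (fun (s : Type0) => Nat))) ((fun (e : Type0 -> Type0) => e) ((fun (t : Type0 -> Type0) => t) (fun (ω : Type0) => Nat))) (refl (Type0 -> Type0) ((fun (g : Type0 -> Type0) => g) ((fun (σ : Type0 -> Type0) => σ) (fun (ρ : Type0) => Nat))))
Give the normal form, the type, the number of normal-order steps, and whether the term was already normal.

normal form:
  fun (ν : Type0) => Nat
inferred type:
  Type0 -> Type0
reduction steps (normal order): 3
already normal: no
first contracted redex: a J iota-redex


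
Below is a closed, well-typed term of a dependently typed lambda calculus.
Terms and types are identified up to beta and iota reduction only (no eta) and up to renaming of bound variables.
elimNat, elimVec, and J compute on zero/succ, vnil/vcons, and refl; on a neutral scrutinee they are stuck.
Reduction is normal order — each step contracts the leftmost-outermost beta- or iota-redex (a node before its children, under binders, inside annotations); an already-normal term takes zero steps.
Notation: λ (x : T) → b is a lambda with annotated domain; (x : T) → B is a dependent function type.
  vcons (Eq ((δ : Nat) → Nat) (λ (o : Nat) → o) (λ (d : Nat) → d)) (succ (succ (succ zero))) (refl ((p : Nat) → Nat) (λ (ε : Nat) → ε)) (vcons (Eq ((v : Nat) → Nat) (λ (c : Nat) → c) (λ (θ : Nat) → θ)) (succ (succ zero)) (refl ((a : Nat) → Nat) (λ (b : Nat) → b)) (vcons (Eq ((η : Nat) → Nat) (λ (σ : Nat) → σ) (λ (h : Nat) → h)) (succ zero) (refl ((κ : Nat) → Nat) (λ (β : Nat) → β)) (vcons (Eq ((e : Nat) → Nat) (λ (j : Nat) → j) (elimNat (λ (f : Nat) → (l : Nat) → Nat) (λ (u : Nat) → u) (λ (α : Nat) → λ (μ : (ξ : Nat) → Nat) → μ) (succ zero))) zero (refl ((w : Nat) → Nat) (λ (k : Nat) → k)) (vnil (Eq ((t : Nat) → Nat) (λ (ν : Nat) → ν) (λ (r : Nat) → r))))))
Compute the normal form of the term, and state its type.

reduced normal form:
  vcons (Eq ((δ : Nat) → Nat) (λ (o : Nat) → o) (λ (d : Nat) → d)) (succ (succ (succ zero))) (refl ((p : Nat) → Nat) (λ (ε : Nat) → ε)) (vcons (Eq ((v : Nat) → Nat) (λ (c : Nat) → c) (λ (θ : Nat) → θ)) (succ (succ zero)) (refl ((a : Nat) → Nat) (λ (b : Nat) → b)) (vcons (Eq ((η : Nat) → Nat) (λ (σ : Nat) → σ) (λ (h : Nat) → h)) (succ zero) (refl ((κ : Nat) → Nat) (λ (β : Nat) → β)) (vcons (Eq ((e : Nat) → Nat) (λ (j : Nat) → j) (λ (f : Nat) → f)) zero (refl ((l : Nat) → Nat) (λ (u : Nat) → u)) (vnil (Eq ((α : Nat) → Nat) (λ (μ : Nat) → μ) (λ (ξ : Nat) → ξ))))))
inferred type:
  Vec (Eq ((δ : Nat) → Nat) (λ (o : Nat) → o) (λ (d : Nat) → d)) (succ (succ (succ (succ zero))))
observation: reduction starts at an elimNat iota-redex, and 4 normal-order steps reach the normal form.


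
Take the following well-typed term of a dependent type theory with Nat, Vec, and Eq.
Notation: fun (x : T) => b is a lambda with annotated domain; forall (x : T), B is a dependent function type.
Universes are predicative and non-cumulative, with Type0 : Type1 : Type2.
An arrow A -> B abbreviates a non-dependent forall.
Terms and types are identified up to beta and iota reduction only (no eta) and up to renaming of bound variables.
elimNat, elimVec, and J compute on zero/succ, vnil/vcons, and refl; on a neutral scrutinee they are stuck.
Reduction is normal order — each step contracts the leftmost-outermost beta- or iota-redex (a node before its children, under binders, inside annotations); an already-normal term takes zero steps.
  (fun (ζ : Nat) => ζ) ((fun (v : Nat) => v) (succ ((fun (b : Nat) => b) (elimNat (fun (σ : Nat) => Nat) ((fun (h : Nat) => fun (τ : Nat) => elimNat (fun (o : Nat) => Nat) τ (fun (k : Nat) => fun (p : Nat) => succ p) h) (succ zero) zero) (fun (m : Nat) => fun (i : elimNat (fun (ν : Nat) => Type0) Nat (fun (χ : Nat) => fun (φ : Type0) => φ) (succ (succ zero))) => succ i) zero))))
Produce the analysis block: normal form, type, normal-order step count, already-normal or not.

reduced normal form:
  succ (succ zero)
the term's type:
  Nat
steps to reach normal form (normal order): 10
term was already normal: no
first contracted redex: a beta-redex


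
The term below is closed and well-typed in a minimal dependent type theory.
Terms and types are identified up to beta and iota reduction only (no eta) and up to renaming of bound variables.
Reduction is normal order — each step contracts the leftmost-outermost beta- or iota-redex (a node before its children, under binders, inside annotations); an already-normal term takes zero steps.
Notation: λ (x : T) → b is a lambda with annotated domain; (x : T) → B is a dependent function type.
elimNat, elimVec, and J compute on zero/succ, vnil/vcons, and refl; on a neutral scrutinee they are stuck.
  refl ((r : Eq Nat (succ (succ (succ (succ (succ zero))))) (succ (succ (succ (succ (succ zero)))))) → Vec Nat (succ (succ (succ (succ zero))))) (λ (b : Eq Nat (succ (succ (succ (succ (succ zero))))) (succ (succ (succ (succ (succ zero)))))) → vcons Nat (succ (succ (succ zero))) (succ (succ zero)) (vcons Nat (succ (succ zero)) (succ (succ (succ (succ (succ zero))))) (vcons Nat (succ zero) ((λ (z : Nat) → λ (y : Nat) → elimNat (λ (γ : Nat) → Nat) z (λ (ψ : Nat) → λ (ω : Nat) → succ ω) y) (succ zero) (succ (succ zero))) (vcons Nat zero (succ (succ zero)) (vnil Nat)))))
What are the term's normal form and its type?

resulting normal form:
  refl ((r : Eq Nat (succ (succ (succ (succ (succ zero))))) (succ (succ (succ (succ (succ zero)))))) → Vec Nat (succ (succ (succ (succ zero))))) (λ (b : Eq Nat (succ (succ (succ (succ (succ zero))))) (succ (succ (succ (succ (succ zero)))))) → vcons Nat (succ (succ (succ zero))) (succ (succ zero)) (vcons Nat (succ (succ zero)) (succ (succ (succ (succ (succ zero))))) (vcons Nat (succ zero) (succ (succ (succ zero))) (vcons Nat zero (succ (succ zero)) (vnil Nat)))))
inferred type:
  Eq ((r : Eq Nat (succ (succ (succ (succ (succ zero))))) (succ (succ (succ (succ (succ zero)))))) → Vec Nat (succ (succ (succ (succ zero))))) (λ (b : Eq Nat (succ (succ (succ (succ (succ zero))))) (succ (succ (succ (succ (succ zero)))))) → vcons Nat (succ (succ (succ zero))) (succ (succ zero)) (vcons Nat (succ (succ zero)) (succ (succ (succ (succ (succ zero))))) (vcons Nat (succ zero) (succ (succ (succ zero))) (vcons Nat zero (succ (succ zero)) (vnil Nat))))) (λ (z : Eq Nat (succ (succ (succ (succ (succ zero))))) (succ (succ (succ (succ (succ zero)))))) → vcons Nat (succ (succ (succ zero))) (succ (succ zero)) (vcons Nat (succ (succ zero)) (succ (succ (succ (succ (succ zero))))) (vcons Nat (succ zero) (succ (succ (succ zero))) (vcons Nat zero (succ (succ zero)) (vnil Nat)))))
observation: reduction starts at a beta-redex, and 9 normal-order steps reach the normal form.


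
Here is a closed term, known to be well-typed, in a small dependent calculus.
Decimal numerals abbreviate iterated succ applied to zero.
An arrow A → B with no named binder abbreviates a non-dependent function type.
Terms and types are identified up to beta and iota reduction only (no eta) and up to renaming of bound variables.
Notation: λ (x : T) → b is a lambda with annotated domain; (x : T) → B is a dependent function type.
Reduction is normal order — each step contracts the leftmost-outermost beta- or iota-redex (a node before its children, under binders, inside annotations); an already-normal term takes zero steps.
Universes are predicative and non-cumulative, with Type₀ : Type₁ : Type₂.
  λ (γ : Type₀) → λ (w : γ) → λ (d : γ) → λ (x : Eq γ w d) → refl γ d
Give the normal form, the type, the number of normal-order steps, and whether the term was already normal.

normal form:
  λ (γ : Type₀) → λ (w : γ) → λ (d : γ) → λ (x : Eq γ w d) → refl γ d
type:
  (γ : Type₀) → (w : γ) → (d : γ) → Eq γ w d → Eq γ d d
normal-order step count: 0
started in normal form: yes


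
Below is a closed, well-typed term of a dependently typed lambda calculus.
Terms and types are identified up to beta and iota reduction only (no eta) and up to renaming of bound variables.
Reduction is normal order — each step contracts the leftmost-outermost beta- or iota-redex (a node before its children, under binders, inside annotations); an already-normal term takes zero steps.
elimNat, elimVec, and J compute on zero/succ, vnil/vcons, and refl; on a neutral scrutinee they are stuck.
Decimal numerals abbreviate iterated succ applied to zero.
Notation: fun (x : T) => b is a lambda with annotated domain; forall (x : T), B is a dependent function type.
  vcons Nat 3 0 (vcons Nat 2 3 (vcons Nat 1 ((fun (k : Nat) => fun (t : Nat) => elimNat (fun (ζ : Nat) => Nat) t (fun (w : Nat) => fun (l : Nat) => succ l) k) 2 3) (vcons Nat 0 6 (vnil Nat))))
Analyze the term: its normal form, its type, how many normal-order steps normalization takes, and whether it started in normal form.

resulting normal form:
  vcons Nat 3 0 (vcons Nat 2 3 (vcons Nat 1 5 (vcons Nat 0 6 (vnil Nat))))
the term's type:
  Vec Nat 4
normal-order step count: 9
already normal: no
first redex: a beta-redex


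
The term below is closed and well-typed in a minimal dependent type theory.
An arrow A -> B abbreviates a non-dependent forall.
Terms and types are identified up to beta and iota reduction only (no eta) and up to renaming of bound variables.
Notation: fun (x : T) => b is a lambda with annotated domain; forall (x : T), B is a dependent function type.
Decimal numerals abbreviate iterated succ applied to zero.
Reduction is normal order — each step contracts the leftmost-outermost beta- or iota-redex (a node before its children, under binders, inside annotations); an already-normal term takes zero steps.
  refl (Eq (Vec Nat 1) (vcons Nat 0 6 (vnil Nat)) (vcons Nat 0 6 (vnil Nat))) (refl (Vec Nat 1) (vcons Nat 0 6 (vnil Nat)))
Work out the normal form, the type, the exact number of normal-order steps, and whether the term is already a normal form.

resulting normal form:
  refl (Eq (Vec Nat 1) (vcons Nat 0 6 (vnil Nat)) (vcons Nat 0 6 (vnil Nat))) (refl (Vec Nat 1) (vcons Nat 0 6 (vnil Nat)))
the term's type:
  Eq (Eq (Vec Nat 1) (vcons Nat 0 6 (vnil Nat)) (vcons Nat 0 6 (vnil Nat))) (refl (Vec Nat 1) (vcons Nat 0 6 (vnil Nat))) (refl (Vec Nat 1) (vcons Nat 0 6 (vnil Nat)))
steps to reach normal form (normal order): 0
term was already normal: yes


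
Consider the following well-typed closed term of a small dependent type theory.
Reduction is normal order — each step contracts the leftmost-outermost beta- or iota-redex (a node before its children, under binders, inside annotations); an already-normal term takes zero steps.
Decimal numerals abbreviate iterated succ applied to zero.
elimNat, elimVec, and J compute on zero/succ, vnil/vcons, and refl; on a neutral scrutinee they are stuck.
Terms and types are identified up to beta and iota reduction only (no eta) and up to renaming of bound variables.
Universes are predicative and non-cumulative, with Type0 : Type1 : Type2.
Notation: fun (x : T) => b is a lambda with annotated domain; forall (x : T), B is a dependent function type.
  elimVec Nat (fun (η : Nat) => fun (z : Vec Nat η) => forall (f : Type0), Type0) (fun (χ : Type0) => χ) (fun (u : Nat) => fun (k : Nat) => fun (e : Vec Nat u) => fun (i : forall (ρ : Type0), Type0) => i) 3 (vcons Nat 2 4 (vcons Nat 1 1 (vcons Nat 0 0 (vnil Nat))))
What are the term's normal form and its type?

reduced normal form:
  fun (η : Type0) => η
type:
  forall (η : Type0), Type0


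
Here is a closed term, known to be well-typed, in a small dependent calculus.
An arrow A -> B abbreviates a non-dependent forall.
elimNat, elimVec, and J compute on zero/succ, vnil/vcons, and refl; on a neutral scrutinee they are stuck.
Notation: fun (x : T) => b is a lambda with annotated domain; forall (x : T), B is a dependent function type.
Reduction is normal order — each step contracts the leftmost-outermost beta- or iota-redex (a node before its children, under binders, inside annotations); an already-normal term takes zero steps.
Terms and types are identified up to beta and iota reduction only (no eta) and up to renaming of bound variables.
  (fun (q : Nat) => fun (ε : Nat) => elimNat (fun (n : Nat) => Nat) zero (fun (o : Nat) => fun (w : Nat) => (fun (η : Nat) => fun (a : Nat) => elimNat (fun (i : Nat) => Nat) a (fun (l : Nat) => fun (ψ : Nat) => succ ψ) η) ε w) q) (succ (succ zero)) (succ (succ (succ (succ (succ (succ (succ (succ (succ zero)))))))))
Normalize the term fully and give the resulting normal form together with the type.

resulting normal form:
  succ (succ (succ (succ (succ (succ (succ (succ (succ (succ (succ (succ (succ (succ (succ (succ (succ (succ zero)))))))))))))))))
the term's type:
  Nat


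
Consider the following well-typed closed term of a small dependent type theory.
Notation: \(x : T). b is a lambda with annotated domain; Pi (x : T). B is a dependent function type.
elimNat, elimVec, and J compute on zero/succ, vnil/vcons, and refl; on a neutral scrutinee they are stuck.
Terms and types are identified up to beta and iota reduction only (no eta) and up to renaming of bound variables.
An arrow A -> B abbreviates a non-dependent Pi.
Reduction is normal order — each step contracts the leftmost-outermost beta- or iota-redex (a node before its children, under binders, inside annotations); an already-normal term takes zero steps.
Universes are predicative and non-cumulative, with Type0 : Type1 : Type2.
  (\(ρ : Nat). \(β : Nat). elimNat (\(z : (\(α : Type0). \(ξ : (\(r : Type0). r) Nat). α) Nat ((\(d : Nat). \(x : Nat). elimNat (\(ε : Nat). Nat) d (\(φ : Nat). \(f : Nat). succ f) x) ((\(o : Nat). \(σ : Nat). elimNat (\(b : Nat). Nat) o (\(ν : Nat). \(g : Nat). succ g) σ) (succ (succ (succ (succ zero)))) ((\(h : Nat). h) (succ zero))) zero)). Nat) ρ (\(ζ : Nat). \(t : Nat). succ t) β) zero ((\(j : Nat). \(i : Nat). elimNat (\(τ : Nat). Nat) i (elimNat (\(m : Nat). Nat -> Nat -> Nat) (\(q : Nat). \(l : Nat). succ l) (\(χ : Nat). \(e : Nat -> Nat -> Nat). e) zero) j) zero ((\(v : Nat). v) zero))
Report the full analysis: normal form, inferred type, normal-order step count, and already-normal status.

reduced normal form:
  zero
the term's type:
  Nat
normal-order step count: 9
started in normal form: no
first redex: a beta-redex


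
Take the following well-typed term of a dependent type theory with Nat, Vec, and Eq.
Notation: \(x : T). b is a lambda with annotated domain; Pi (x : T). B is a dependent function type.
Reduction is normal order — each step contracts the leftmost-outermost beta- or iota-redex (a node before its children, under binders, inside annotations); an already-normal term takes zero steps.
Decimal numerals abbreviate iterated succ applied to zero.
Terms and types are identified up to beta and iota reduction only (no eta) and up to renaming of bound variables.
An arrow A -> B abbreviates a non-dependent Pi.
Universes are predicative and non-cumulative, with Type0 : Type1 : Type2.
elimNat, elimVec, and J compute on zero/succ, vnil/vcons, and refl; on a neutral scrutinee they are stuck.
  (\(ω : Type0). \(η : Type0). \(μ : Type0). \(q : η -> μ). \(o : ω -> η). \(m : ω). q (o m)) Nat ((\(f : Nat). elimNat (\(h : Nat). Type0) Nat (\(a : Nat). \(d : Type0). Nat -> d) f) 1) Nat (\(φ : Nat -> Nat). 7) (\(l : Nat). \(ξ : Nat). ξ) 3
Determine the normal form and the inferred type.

resulting normal form:
  7
the term's type:
  Nat
observation: reduction starts at a beta-redex, and 7 normal-order steps reach the normal form.


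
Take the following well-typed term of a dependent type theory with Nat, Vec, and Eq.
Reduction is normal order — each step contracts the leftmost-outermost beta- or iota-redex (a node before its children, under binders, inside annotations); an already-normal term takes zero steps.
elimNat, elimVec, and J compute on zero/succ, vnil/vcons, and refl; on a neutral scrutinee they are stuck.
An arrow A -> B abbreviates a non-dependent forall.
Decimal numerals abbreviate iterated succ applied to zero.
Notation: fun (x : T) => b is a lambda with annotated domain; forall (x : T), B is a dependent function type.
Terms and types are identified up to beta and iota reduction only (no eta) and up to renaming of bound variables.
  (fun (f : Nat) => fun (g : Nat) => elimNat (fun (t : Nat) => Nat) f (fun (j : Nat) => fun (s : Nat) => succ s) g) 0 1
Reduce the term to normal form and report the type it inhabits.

reduced normal form:
  1
type:
  Nat
observation: the term reaches its normal form after 6 normal-order steps.


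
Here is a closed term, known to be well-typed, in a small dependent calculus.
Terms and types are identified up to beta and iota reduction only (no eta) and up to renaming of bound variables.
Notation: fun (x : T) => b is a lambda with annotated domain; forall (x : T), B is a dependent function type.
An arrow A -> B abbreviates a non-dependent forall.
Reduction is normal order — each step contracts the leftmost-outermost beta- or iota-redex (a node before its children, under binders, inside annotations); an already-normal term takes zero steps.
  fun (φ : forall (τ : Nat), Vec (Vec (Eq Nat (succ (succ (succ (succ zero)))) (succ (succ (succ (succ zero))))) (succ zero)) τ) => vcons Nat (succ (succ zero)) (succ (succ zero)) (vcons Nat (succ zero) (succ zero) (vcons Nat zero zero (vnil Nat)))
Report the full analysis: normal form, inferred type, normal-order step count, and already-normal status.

reduced normal form:
  fun (φ : forall (τ : Nat), Vec (Vec (Eq Nat (succ (succ (succ (succ zero)))) (succ (succ (succ (succ zero))))) (succ zero)) τ) => vcons Nat (succ (succ zero)) (succ (succ zero)) (vcons Nat (succ zero) (succ zero) (vcons Nat zero zero (vnil Nat)))
inferred type:
  (forall (φ : Nat), Vec (Vec (Eq Nat (succ (succ (succ (succ zero)))) (succ (succ (succ (succ zero))))) (succ zero)) φ) -> Vec Nat (succ (succ (succ zero)))
normal-order step count: 0
term was already normal: yes


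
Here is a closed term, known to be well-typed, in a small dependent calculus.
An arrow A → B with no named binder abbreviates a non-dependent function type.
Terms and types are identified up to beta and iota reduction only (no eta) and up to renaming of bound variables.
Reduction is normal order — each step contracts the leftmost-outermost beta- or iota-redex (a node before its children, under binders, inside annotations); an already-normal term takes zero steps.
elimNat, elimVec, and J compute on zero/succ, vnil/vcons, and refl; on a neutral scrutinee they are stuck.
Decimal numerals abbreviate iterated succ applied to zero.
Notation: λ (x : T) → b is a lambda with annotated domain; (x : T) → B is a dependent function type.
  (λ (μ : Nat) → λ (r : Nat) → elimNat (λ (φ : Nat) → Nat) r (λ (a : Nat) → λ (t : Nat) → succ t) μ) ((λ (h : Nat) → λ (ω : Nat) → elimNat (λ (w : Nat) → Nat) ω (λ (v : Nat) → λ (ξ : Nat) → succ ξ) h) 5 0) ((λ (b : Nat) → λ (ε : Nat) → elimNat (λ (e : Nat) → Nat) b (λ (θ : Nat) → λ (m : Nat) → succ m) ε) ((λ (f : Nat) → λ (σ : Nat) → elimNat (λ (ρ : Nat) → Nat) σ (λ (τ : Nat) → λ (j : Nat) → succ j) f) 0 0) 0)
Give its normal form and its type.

resulting normal form:
  5
inferred type:
  Nat


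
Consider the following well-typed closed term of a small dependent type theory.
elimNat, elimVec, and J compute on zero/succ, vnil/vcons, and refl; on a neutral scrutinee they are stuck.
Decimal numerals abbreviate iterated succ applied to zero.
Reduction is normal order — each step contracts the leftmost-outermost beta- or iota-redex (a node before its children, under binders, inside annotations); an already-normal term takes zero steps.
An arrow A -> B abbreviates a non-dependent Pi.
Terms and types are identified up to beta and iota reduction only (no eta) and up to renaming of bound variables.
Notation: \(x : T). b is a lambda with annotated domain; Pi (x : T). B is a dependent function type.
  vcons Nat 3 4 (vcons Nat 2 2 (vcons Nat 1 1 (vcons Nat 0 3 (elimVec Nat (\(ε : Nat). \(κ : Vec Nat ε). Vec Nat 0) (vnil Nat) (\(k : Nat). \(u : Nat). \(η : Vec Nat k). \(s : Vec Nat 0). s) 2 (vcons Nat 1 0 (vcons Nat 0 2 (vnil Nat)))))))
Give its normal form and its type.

reduced normal form:
  vcons Nat 3 4 (vcons Nat 2 2 (vcons Nat 1 1 (vcons Nat 0 3 (vnil Nat))))
inferred type:
  Vec Nat 4


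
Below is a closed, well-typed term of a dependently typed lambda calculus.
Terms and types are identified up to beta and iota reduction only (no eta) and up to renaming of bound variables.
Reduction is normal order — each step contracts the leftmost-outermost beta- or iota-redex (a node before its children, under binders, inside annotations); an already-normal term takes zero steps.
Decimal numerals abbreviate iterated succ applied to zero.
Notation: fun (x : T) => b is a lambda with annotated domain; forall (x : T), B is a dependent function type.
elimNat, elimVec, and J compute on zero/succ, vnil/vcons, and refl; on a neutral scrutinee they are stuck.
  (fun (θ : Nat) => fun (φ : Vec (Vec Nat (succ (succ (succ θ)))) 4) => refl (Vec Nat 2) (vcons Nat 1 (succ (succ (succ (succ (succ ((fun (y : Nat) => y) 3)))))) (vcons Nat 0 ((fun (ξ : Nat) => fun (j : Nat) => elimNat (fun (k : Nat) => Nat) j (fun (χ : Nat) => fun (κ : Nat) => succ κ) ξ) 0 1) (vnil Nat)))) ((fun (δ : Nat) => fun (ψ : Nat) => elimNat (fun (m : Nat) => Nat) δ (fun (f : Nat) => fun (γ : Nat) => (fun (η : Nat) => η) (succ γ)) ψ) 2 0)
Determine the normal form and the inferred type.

reduced normal form:
  fun (θ : Vec (Vec Nat 5) 4) => refl (Vec Nat 2) (vcons Nat 1 8 (vcons Nat 0 1 (vnil Nat)))
inferred type:
  forall (θ : Vec (Vec Nat 5) 4), Eq (Vec Nat 2) (vcons Nat 1 8 (vcons Nat 0 1 (vnil Nat))) (vcons Nat 1 8 (vcons Nat 0 1 (vnil Nat)))


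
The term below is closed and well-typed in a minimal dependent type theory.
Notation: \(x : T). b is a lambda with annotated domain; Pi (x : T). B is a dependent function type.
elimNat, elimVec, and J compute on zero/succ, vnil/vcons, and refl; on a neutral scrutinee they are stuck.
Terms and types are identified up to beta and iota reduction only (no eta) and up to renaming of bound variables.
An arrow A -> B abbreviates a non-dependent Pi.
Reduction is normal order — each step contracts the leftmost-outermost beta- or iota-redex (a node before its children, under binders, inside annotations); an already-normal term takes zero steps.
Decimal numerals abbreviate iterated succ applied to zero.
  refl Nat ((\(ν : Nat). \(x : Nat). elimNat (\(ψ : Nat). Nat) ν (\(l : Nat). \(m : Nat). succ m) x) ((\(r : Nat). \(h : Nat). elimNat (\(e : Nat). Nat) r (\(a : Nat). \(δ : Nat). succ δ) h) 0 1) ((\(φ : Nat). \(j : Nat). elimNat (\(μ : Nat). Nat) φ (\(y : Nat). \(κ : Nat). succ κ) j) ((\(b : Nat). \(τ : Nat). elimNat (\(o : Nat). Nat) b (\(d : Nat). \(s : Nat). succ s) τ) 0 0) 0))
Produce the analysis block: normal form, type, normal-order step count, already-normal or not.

reduced normal form:
  refl Nat 1
inferred type:
  Eq Nat 1 1
reduction steps (normal order): 15
already normal: no
first redex: a beta-redex


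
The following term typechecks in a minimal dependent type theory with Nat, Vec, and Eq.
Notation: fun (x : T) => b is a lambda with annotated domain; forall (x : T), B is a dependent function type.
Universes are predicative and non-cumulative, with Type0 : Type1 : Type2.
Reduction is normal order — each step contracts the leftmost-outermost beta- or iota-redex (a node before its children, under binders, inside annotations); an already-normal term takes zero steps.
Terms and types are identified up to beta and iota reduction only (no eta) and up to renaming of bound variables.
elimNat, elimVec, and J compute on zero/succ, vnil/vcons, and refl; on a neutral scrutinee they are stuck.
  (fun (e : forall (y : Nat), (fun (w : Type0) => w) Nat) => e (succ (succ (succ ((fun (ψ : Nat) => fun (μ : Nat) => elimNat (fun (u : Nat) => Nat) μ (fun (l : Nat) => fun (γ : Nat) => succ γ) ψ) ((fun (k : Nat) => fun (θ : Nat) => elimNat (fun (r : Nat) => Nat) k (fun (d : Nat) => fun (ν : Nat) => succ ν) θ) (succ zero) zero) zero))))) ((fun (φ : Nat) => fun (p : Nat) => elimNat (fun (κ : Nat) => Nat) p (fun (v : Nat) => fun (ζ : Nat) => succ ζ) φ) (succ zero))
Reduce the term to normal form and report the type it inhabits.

normal form:
  succ (succ (succ (succ (succ zero))))
type:
  Nat
observation: 16 normal-order steps normalize the term, beginning with a beta-redex.


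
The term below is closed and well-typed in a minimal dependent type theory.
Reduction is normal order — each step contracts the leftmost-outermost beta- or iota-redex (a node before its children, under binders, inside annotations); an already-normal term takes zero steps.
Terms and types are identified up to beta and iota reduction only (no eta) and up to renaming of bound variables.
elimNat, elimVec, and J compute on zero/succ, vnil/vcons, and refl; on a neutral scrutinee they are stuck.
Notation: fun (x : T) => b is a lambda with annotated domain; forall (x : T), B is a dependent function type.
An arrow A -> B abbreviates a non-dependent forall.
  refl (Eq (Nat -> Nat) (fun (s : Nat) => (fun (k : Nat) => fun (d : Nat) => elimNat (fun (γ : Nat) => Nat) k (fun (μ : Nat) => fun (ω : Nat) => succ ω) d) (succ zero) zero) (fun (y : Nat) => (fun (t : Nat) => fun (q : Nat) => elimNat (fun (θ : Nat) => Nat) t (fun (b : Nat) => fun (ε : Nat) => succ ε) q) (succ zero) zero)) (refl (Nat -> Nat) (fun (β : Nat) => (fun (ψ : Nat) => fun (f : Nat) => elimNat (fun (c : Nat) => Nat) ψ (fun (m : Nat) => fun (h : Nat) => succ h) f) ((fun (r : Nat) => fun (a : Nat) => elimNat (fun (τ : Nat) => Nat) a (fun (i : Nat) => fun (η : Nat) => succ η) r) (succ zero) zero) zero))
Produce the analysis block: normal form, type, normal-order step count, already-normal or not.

normal form:
  refl (Eq (Nat -> Nat) (fun (s : Nat) => succ zero) (fun (k : Nat) => succ zero)) (refl (Nat -> Nat) (fun (d : Nat) => succ zero))
inferred type:
  Eq (Eq (Nat -> Nat) (fun (s : Nat) => succ zero) (fun (k : Nat) => succ zero)) (refl (Nat -> Nat) (fun (d : Nat) => succ zero)) (refl (Nat -> Nat) (fun (γ : Nat) => succ zero))
normal-order step count: 15
already normal: no
first redex: a beta-redex


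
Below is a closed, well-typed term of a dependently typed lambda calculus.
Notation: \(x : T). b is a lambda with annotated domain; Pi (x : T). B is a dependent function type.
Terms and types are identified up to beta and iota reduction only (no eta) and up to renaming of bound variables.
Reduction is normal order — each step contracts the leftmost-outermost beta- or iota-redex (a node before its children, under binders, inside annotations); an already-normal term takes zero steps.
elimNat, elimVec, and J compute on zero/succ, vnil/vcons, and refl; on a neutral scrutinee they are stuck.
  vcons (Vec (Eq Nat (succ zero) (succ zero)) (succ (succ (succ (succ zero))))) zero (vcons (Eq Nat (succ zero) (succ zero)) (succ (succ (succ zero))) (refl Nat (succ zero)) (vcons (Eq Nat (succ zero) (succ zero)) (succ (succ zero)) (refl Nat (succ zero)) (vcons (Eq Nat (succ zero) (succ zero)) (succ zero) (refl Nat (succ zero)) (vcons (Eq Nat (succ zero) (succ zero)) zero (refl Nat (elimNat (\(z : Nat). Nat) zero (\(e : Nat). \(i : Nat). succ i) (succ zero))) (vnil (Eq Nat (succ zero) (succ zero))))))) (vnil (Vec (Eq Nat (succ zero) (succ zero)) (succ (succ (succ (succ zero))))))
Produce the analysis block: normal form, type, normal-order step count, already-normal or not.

normal form:
  vcons (Vec (Eq Nat (succ zero) (succ zero)) (succ (succ (succ (succ zero))))) zero (vcons (Eq Nat (succ zero) (succ zero)) (succ (succ (succ zero))) (refl Nat (succ zero)) (vcons (Eq Nat (succ zero) (succ zero)) (succ (succ zero)) (refl Nat (succ zero)) (vcons (Eq Nat (succ zero) (succ zero)) (succ zero) (refl Nat (succ zero)) (vcons (Eq Nat (succ zero) (succ zero)) zero (refl Nat (succ zero)) (vnil (Eq Nat (succ zero) (succ zero))))))) (vnil (Vec (Eq Nat (succ zero) (succ zero)) (succ (succ (succ (succ zero))))))
inferred type:
  Vec (Vec (Eq Nat (succ zero) (succ zero)) (succ (succ (succ (succ zero))))) (succ zero)
reduction steps (normal order): 4
started in normal form: no
first contracted redex: an elimNat iota-redex


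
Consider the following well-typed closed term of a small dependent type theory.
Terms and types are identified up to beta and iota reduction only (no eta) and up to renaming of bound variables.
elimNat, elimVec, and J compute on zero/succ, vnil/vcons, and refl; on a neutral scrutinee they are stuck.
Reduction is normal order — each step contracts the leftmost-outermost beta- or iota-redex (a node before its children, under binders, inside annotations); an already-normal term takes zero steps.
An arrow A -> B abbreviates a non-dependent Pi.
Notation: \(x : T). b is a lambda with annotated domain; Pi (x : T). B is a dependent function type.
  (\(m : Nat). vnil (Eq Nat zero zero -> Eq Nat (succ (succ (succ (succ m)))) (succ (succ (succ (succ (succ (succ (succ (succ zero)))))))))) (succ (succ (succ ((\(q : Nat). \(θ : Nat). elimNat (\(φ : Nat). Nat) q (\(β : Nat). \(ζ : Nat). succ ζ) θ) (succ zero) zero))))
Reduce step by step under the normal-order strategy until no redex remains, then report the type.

reduction (normal order):
  (\(m : Nat). vnil (Eq Nat zero zero -> Eq Nat (succ (succ (succ (succ m)))) (succ (succ (succ (succ (succ (succ (succ (succ zero)))))))))) (succ (succ (succ ((\(q : Nat). \(θ : Nat). elimNat (\(φ : Nat). Nat) q (\(β : Nat). \(ζ : Nat). succ ζ) θ) (succ zero) zero))))
  ~> vnil (Eq Nat zero zero -> Eq Nat (succ (succ (succ (succ (succ (succ (succ ((\(m : Nat). \(q : Nat). elimNat (\(θ : Nat). Nat) m (\(φ : Nat). \(β : Nat). succ β) q) (succ zero) zero)))))))) (succ (succ (succ (succ (succ (succ (succ (succ zero)))))))))
  ~> vnil (Eq Nat zero zero -> Eq Nat (succ (succ (succ (succ (succ (succ (succ ((\(m : Nat). elimNat (\(q : Nat). Nat) (succ zero) (\(θ : Nat). \(φ : Nat). succ φ) m) zero)))))))) (succ (succ (succ (succ (succ (succ (succ (succ zero)))))))))
  ~> vnil (Eq Nat zero zero -> Eq Nat (succ (succ (succ (succ (succ (succ (succ (elimNat (\(m : Nat). Nat) (succ zero) (\(q : Nat). \(θ : Nat). succ θ) zero)))))))) (succ (succ (succ (succ (succ (succ (succ (succ zero)))))))))
  ~> vnil (Eq Nat zero zero -> Eq Nat (succ (succ (succ (succ (succ (succ (succ (succ zero)))))))) (succ (succ (succ (succ (succ (succ (succ (succ zero)))))))))
the term's type:
  Vec (Eq Nat zero zero -> Eq Nat (succ (succ (succ (succ (succ (succ (succ (succ zero)))))))) (succ (succ (succ (succ (succ (succ (succ (succ zero))))))))) zero


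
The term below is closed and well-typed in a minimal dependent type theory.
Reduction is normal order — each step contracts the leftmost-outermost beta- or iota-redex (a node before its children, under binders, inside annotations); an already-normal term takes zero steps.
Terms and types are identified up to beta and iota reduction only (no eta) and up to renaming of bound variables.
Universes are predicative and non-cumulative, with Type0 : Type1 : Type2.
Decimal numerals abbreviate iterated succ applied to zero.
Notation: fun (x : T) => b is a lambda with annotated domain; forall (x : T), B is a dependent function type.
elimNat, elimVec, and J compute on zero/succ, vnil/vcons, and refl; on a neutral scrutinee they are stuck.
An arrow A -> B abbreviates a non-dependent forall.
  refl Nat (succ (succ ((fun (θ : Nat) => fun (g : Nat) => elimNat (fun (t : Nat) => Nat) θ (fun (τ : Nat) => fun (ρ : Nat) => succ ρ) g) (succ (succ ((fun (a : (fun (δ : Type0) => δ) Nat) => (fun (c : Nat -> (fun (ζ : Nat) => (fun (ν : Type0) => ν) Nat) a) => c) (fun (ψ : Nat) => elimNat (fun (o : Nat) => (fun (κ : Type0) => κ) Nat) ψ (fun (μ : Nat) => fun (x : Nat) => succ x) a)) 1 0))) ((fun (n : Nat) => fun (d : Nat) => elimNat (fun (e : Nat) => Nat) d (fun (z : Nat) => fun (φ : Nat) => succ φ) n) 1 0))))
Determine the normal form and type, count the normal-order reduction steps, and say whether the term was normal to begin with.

resulting normal form:
  refl Nat 6
type:
  Eq Nat 6 6
normal-order step count: 19
term was already normal: no
first contracted redex: a beta-redex


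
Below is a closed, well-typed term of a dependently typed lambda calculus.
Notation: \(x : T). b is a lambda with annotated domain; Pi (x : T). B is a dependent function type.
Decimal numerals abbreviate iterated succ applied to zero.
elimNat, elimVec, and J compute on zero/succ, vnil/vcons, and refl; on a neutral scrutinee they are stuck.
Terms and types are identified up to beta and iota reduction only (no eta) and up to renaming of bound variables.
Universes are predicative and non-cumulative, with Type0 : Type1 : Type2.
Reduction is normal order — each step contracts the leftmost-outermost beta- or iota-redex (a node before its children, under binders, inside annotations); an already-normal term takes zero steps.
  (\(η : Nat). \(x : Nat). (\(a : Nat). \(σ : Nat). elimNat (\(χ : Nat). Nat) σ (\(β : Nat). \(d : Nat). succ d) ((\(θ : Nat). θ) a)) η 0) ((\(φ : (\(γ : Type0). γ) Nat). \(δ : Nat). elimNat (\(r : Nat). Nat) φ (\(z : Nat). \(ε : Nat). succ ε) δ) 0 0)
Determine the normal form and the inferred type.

resulting normal form:
  \(η : Nat). 0
the term's type:
  Pi (η : Nat). Nat
observation: the term reaches its normal form after 8 normal-order steps.


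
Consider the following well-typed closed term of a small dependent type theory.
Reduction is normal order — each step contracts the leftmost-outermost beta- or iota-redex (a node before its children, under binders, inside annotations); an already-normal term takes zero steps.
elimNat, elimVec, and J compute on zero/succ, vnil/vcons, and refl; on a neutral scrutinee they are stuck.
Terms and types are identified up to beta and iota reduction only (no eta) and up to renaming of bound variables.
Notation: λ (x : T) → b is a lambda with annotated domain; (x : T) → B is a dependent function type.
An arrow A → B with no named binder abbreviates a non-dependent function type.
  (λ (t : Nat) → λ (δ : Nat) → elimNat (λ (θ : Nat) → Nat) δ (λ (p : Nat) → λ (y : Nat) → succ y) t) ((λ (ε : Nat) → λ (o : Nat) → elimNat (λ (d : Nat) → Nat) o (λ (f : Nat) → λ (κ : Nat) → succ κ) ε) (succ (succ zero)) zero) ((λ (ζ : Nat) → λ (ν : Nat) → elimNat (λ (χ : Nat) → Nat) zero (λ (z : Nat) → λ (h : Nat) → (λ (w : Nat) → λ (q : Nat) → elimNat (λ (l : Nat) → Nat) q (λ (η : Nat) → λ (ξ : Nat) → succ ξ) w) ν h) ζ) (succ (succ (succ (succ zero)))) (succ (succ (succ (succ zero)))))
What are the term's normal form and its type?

normal form:
  succ (succ (succ (succ (succ (succ (succ (succ (succ (succ (succ (succ (succ (succ (succ (succ (succ (succ zero)))))))))))))))))
type:
  Nat


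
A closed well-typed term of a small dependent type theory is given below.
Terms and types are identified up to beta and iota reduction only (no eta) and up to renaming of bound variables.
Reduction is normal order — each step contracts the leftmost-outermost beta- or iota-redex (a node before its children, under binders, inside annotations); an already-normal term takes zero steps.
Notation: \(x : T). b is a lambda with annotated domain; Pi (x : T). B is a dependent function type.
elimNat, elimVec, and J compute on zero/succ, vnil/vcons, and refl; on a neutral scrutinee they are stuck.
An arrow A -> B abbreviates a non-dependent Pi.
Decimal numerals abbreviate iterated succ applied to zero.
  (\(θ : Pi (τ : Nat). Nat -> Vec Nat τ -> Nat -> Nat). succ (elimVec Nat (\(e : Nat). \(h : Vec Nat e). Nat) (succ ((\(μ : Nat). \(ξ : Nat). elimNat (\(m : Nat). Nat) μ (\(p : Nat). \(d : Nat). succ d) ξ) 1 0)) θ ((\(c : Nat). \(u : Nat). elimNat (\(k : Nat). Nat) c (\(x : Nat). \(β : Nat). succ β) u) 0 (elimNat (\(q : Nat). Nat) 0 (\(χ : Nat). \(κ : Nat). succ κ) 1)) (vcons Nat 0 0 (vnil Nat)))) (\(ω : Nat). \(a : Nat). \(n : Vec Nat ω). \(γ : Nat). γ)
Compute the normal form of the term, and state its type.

normal form:
  3
the term's type:
  Nat
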